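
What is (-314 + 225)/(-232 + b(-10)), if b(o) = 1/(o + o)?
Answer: 1780/4641 ≈ 0.38354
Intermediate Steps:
b(o) = 1/(2*o)
(-314 + 225)/(-232 + b(-10)) = (-314 + 225)/(-232 + (½)/(-10)) = -89/(-232 + (½)*(-⅒)) = -89/(-232 - 1/20) = -89/(-4641/20) = -89*(-20/4641) = 1780/4641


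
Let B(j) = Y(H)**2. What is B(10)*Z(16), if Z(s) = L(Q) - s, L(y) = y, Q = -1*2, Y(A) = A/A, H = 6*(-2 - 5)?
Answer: -18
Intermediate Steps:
H = -42 (H = 6*(-7) = -42)
Y(A) = 1
Q = -2
B(j) = 1 (B(j) = 1**2 = 1)
Z(s) = -2 - s
B(10)*Z(16) = 1*(-2 - 1*16) = 1*(-2 - 16) = 1*(-18) = -18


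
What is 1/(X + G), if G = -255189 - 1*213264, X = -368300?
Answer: -1/836753 ≈ -1.1951e-6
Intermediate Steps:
G = -468453 (G = -255189 - 213264 = -468453)
1/(X + G) = 1/(-368300 - 468453) = 1/(-836753) = -1/836753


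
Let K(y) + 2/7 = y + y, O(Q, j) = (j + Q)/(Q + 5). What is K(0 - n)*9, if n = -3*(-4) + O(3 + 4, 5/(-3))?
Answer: -1586/7 ≈ -226.57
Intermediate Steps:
O(Q, j) = (Q + j)/(5 + Q)
n = 112/9 (n = -3*(-4) + ((3 + 4) + 5/(-3))/(5 + (3 + 4)) = 12 + (7 + 5*(-1/3))/(5 + 7) = 12 + (7 - 5/3)/12 = 12 + (1/12)*(16/3) = 12 + 4/9 = 112/9 ≈ 12.444)
K(y) = -2/7 + 2*y (K(y) = -2/7 + (y + y) = -2/7 + 2*y)
K(0 - n)*9 = (-2/7 + 2*(0 - 1*112/9))*9 = (-2/7 + 2*(0 - 112/9))*9 = (-2/7 + 2*(-112/9))*9 = (-2/7 - 224/9)*9 = -1586/63*9 = -1586/7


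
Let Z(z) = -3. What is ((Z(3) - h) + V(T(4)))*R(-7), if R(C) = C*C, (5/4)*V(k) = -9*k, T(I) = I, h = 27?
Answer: -14406/5 ≈ -2881.2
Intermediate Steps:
V(k) = -36*k/5 (V(k) = 4*(-9*k)/5 = -36*k/5)
R(C) = C²
((Z(3) - h) + V(T(4)))*R(-7) = ((-3 - 1*27) - 36/5*4)*(-7)² = ((-3 - 27) - 144/5)*49 = (-30 - 144/5)*49 = -294/5*49 = -14406/5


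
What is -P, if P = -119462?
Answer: 119462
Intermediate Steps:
-P = -1*(-119462) = 119462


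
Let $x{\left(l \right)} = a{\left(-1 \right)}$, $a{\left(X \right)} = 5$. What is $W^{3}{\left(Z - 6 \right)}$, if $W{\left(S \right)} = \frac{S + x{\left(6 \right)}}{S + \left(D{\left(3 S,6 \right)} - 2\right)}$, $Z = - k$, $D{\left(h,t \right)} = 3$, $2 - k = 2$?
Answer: $\frac{1}{125} \approx 0.008$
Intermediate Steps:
$k = 0$ ($k = 2 - 2 = 0$)
$Z = 0$ ($Z = \left(-1\right) 0 = 0$)
$x{\left(l \right)} = 5$
$W{\left(S \right)} = \frac{5 + S}{1 + S}$ ($W{\left(S \right)} = \frac{S + 5}{S + \left(3 - 2\right)} = \frac{5 + S}{S + \left(3 - 2\right)} = \frac{5 + S}{S + 1} = \frac{5 + S}{1 + S}$)
$W^{3}{\left(Z - 6 \right)} = \left(\frac{5 + \left(0 - 6\right)}{1 + \left(0 - 6\right)}\right)^{3} = \left(\frac{5 - 6}{1 - 6}\right)^{3} = \left(\frac{1}{-5} \left(-1\right)\right)^{3} = \left(\left(- \frac{1}{5}\right) \left(-1\right)\right)^{3} = \left(\frac{1}{5}\right)^{3} = \frac{1}{125}$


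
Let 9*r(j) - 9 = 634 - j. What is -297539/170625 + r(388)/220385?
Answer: -4371219876/2506879375 ≈ -1.7437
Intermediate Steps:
r(j) = 643/9 - j/9 (r(j) = 1 + (634 - j)/9 = 1 + (634/9 - j/9) = 643/9 - j/9)
-297539/170625 + r(388)/220385 = -297539/170625 + (643/9 - ⅑*388)/220385 = -297539*1/170625 + (643/9 - 388/9)*(1/220385) = -297539/170625 + (85/3)*(1/220385) = -297539/170625 + 17/132231 = -4371219876/2506879375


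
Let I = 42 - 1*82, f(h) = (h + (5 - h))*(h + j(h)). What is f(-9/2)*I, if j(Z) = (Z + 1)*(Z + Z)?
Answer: -5400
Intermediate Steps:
j(Z) = 2*Z*(1 + Z) (j(Z) = (1 + Z)*(2*Z) = 2*Z*(1 + Z))
f(h) = 5*h + 10*h*(1 + h) (f(h) = (h + (5 - h))*(h + 2*h*(1 + h)) = 5*(h + 2*h*(1 + h)) = 5*h + 10*h*(1 + h))
I = -40 (I = 42 - 82 = -40)
f(-9/2)*I = (5*(-9/2)*(3 + 2*(-9/2)))*(-40) = (5*(-9/2)*(3 - 9))*(-40) = (5*(-9/2)*(-6))*(-40) = 135*(-40) = -5400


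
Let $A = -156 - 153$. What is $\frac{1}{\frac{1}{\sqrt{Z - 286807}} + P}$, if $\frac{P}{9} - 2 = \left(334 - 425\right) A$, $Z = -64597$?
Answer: $\frac{88936486956}{22508846547207085} + \frac{2 i \sqrt{87851}}{22508846547207085} \approx 3.9512 \cdot 10^{-6} + 2.6336 \cdot 10^{-14} i$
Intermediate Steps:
$A = -309$ ($A = -156 - 153 = -309$)
$P = 253089$ ($P = 18 + 9 \left(334 - 425\right) \left(-309\right) = 18 + 9 \left(\left(-91\right) \left(-309\right)\right) = 18 + 9 \cdot 28119 = 18 + 253071 = 253089$)
$\frac{1}{\frac{1}{\sqrt{Z - 286807}} + P} = \frac{1}{\frac{1}{\sqrt{-64597 - 286807}} + 253089} = \frac{1}{\frac{1}{\sqrt{-351404}} + 253089} = \frac{1}{\frac{1}{2 i \sqrt{87851}} + 253089} = \frac{1}{- \frac{i \sqrt{87851}}{175702} + 253089} = \frac{1}{253089 - \frac{i \sqrt{87851}}{175702}}$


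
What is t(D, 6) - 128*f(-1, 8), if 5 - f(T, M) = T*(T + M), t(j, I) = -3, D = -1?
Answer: -1539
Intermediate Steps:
f(T, M) = 5 - T*(M + T) (f(T, M) = 5 - T*(T + M) = 5 - T*(M + T))
t(D, 6) - 128*f(-1, 8) = -3 - 128*(5 - 1*(-1)² - 1*8*(-1)) = -3 - 128*(5 - 1*1 + 8) = -3 - 128*(5 - 1 + 8) = -3 - 128*12 = -3 - 1536 = -1539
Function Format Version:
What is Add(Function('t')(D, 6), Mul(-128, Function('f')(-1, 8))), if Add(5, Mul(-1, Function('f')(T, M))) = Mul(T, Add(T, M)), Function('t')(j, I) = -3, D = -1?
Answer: -1539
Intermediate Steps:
Function('f')(T, M) = Add(5, Mul(-1, T, Add(M, T))) (Function('f')(T, M) = Add(5, Mul(-1, Mul(T, Add(T, M)))) = Add(5, Mul(-1, Mul(T, Add(M, T)))) = Add(5, Mul(-1, T, Add(M, T))))
Add(Function('t')(D, 6), Mul(-128, Function('f')(-1, 8))) = Add(-3, Mul(-128, Add(5, Mul(-1, Pow(-1, 2)), Mul(-1, 8, -1)))) = Add(-3, Mul(-128, Add(5, Mul(-1, 1), 8))) = Add(-3, Mul(-128, Add(5, -1, 8))) = Add(-3, Mul(-128, 12)) = Add(-3, -1536) = -1539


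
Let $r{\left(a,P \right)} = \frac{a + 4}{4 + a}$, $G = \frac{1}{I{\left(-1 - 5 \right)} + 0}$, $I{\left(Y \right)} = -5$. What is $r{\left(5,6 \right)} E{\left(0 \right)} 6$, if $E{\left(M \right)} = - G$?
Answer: $\frac{6}{5} \approx 1.2$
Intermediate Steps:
$G = - \frac{1}{5}$ ($G = \frac{1}{-5 + 0} = \frac{1}{-5} = - \frac{1}{5} \approx -0.2$)
$E{\left(M \right)} = \frac{1}{5}$ ($E{\left(M \right)} = \left(-1\right) \left(- \frac{1}{5}\right) = \frac{1}{5}$)
$r{\left(a,P \right)} = 1$ ($r{\left(a,P \right)} = \frac{4 + a}{4 + a} = 1$)
$r{\left(5,6 \right)} E{\left(0 \right)} 6 = 1 \cdot \frac{1}{5} \cdot 6 = \frac{1}{5} \cdot 6 = \frac{6}{5}$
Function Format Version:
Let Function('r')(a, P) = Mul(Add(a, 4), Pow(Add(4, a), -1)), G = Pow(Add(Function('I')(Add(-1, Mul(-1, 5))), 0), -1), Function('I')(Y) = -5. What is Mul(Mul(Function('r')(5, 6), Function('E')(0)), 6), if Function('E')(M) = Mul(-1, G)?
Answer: Rational(6, 5) ≈ 1.2000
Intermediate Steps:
G = Rational(-1, 5) (G = Pow(Add(-5, 0), -1) = Pow(-5, -1) = Rational(-1, 5) ≈ -0.20000)
Function('E')(M) = Rational(1, 5) (Function('E')(M) = Mul(-1, Rational(-1, 5)) = Rational(1, 5))
Function('r')(a, P) = 1 (Function('r')(a, P) = Mul(Add(4, a), Pow(Add(4, a), -1)) = 1)
Mul(Mul(Function('r')(5, 6), Function('E')(0)), 6) = Mul(Mul(1, Rational(1, 5)), 6) = Mul(Rational(1, 5), 6) = Rational(6, 5)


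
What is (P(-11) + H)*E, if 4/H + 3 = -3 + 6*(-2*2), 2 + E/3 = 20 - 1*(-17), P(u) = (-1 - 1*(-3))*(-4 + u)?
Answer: -3164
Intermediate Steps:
P(u) = -8 + 2*u (P(u) = (-1 + 3)*(-4 + u) = 2*(-4 + u) = -8 + 2*u)
E = 105 (E = -6 + 3*(20 - 1*(-17)) = -6 + 3*(20 + 17) = -6 + 3*37 = -6 + 111 = 105)
H = -2/15 (H = 4/(-3 + (-3 + 6*(-2*2))) = 4/(-3 + (-3 + 6*(-4))) = 4/(-3 + (-3 - 24)) = 4/(-3 - 27) = 4/(-30) = 4*(-1/30) = -2/15 ≈ -0.13333)
(P(-11) + H)*E = ((-8 + 2*(-11)) - 2/15)*105 = ((-8 - 22) - 2/15)*105 = (-30 - 2/15)*105 = -452/15*105 = -3164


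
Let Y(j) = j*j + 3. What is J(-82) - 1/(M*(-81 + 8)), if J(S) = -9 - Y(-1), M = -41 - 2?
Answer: -40808/3139 ≈ -13.000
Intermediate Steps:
M = -43
Y(j) = 3 + j² (Y(j) = j² + 3 = 3 + j²)
J(S) = -13 (J(S) = -9 - (3 + (-1)²) = -9 - (3 + 1) = -9 - 1*4 = -9 - 4 = -13)
J(-82) - 1/(M*(-81 + 8)) = -13 - 1/((-43*(-81 + 8))) = -13 - 1/((-43*(-73))) = -13 - 1/3139 = -40808/3139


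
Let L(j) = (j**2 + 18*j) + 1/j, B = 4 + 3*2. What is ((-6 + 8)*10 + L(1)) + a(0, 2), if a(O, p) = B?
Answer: 50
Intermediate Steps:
B = 10 (B = 4 + 6 = 10)
a(O, p) = 10
L(j) = 1/j + j**2 + 18*j
((-6 + 8)*10 + L(1)) + a(0, 2) = ((-6 + 8)*10 + (1 + 1**2*(18 + 1))/1) + 10 = (2*10 + 1*(1 + 1*19)) + 10 = (20 + 1*(1 + 19)) + 10 = (20 + 1*20) + 10 = (20 + 20) + 10 = 40 + 10 = 50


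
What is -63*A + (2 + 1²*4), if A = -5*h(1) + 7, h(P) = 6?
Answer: 1455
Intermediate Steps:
A = -23 (A = -5*6 + 7 = -30 + 7 = -23)
-63*A + (2 + 1²*4) = -63*(-23) + (2 + 1²*4) = 1449 + (2 + 1*4) = 1449 + (2 + 4) = 1449 + 6 = 1455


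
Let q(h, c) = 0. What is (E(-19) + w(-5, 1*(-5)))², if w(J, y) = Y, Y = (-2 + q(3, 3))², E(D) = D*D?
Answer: 133225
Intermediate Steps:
E(D) = D²
Y = 4 (Y = (-2 + 0)² = (-2)² = 4)
w(J, y) = 4
(E(-19) + w(-5, 1*(-5)))² = ((-19)² + 4)² = (361 + 4)² = 365² = 133225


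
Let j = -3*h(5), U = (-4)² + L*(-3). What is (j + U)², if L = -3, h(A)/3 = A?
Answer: 400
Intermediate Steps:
h(A) = 3*A
U = 25 (U = (-4)² - 3*(-3) = 16 + 9 = 25)
j = -45 (j = -9*5 = -3*15 = -45)
(j + U)² = (-45 + 25)² = (-20)² = 400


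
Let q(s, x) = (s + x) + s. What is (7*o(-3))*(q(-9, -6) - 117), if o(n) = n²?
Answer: -8883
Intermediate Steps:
q(s, x) = x + 2*s
(7*o(-3))*(q(-9, -6) - 117) = (7*(-3)²)*((-6 + 2*(-9)) - 117) = (7*9)*((-6 - 18) - 117) = 63*(-24 - 117) = 63*(-141) = -8883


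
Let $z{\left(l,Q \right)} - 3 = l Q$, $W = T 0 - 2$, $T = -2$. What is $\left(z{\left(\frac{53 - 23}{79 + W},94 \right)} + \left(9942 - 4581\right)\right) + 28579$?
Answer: $\frac{2616431}{77} \approx 33980.0$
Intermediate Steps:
$W = -2$ ($W = \left(-2\right) 0 - 2 = 0 - 2 = -2$)
$z{\left(l,Q \right)} = 3 + Q l$ ($z{\left(l,Q \right)} = 3 + l Q = 3 + Q l$)
$\left(z{\left(\frac{53 - 23}{79 + W},94 \right)} + \left(9942 - 4581\right)\right) + 28579 = \left(\left(3 + 94 \frac{53 - 23}{79 - 2}\right) + \left(9942 - 4581\right)\right) + 28579 = \left(\left(3 + 94 \cdot \frac{30}{77}\right) + \left(9942 - 4581\right)\right) + 28579 = \left(\left(3 + 94 \cdot 30 \cdot \frac{1}{77}\right) + 5361\right) + 28579 = \left(\left(3 + 94 \cdot \frac{30}{77}\right) + 5361\right) + 28579 = \left(\left(3 + \frac{2820}{77}\right) + 5361\right) + 28579 = \left(\frac{3051}{77} + 5361\right) + 28579 = \frac{415848}{77} + 28579 = \frac{2616431}{77}$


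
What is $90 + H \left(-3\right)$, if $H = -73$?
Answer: $309$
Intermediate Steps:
$90 + H \left(-3\right) = 90 - -219 = 90 + 219 = 309$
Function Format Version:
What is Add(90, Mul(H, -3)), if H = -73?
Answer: 309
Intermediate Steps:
Add(90, Mul(H, -3)) = Add(90, Mul(-73, -3)) = Add(90, 219) = 309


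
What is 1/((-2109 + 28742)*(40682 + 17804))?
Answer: 1/1557657638 ≈ 6.4199e-10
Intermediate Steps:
1/((-2109 + 28742)*(40682 + 17804)) = 1/(26633*58486) = 1/1557657638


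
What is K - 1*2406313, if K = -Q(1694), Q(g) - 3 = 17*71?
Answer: -2407523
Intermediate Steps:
Q(g) = 1210 (Q(g) = 3 + 17*71 = 3 + 1207 = 1210)
K = -1210 (K = -1*1210 = -1210)
K - 1*2406313 = -1210 - 1*2406313 = -1210 - 2406313 = -2407523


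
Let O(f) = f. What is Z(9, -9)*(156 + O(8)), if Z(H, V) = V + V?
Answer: -2952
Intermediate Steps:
Z(H, V) = 2*V
Z(9, -9)*(156 + O(8)) = (2*(-9))*(156 + 8) = -18*164 = -2952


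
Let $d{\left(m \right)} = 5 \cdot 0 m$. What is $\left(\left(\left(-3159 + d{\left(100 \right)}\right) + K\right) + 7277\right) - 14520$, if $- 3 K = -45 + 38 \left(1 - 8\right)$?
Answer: $- \frac{30895}{3} \approx -10298.0$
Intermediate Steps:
$d{\left(m \right)} = 0$ ($d{\left(m \right)} = 0 m = 0$)
$K = \frac{311}{3}$ ($K = - \frac{-45 + 38 \left(1 - 8\right)}{3} = - \frac{-45 + 38 \left(-7\right)}{3} = - \frac{-45 - 266}{3} = \left(- \frac{1}{3}\right) \left(-311\right) = \frac{311}{3} \approx 103.67$)
$\left(\left(\left(-3159 + d{\left(100 \right)}\right) + K\right) + 7277\right) - 14520 = \left(\left(\left(-3159 + 0\right) + \frac{311}{3}\right) + 7277\right) - 14520 = \left(\left(-3159 + \frac{311}{3}\right) + 7277\right) - 14520 = \left(- \frac{9166}{3} + 7277\right) - 14520 = \frac{12665}{3} - 14520 = - \frac{30895}{3}$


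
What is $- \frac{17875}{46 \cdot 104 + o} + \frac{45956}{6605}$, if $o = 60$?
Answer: $\frac{104546489}{31994620} \approx 3.2676$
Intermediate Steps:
$- \frac{17875}{46 \cdot 104 + o} + \frac{45956}{6605} = - \frac{17875}{46 \cdot 104 + 60} + \frac{45956}{6605} = - \frac{17875}{4784 + 60} + 45956 \cdot \frac{1}{6605} = - \frac{17875}{4844} + \frac{45956}{6605} = \frac{104546489}{31994620}$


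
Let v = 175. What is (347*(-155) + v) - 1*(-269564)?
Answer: 215954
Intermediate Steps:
(347*(-155) + v) - 1*(-269564) = (347*(-155) + 175) - 1*(-269564) = (-53785 + 175) + 269564 = -53610 + 269564 = 215954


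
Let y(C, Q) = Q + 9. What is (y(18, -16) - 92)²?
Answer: 9801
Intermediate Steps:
y(C, Q) = 9 + Q
(y(18, -16) - 92)² = ((9 - 16) - 92)² = (-7 - 92)² = (-99)² = 9801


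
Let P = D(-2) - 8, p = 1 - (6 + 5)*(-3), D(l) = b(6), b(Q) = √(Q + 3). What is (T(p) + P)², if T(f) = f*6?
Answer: 39601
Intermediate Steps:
b(Q) = √(3 + Q)
D(l) = 3 (D(l) = √(3 + 6) = √9 = 3)
p = 34 (p = 1 - 11*(-3) = 1 - 1*(-33) = 1 + 33 = 34)
T(f) = 6*f
P = -5 (P = 3 - 8 = -5)
(T(p) + P)² = (6*34 - 5)² = (204 - 5)² = 199² = 39601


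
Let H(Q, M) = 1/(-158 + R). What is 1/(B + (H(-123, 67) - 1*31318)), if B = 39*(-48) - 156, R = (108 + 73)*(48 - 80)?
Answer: -5950/198408701 ≈ -2.9989e-5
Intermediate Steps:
R = -5792 (R = 181*(-32) = -5792)
H(Q, M) = -1/5950 (H(Q, M) = 1/(-158 - 5792) = 1/(-5950) = -1/5950)
B = -2028 (B = -1872 - 156 = -2028)
1/(B + (H(-123, 67) - 1*31318)) = 1/(-2028 + (-1/5950 - 1*31318)) = 1/(-2028 + (-1/5950 - 31318)) = 1/(-2028 - 186342101/5950) = 1/(-198408701/5950) = -5950/198408701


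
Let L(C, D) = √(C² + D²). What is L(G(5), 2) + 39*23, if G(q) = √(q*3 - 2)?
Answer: 897 + √17 ≈ 901.12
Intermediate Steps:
G(q) = √(-2 + 3*q) (G(q) = √(3*q - 2) = √(-2 + 3*q))
L(G(5), 2) + 39*23 = √((√(-2 + 3*5))² + 2²) + 39*23 = √((√(-2 + 15))² + 4) + 897 = √((√13)² + 4) + 897 = √(13 + 4) + 897 = √17 + 897 = 897 + √17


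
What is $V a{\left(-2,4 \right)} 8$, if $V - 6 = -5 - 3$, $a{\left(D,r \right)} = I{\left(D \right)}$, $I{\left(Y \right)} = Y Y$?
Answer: $-64$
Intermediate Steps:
$I{\left(Y \right)} = Y^{2}$
$a{\left(D,r \right)} = D^{2}$
$V = -2$ ($V = 6 - 8 = -2$)
$V a{\left(-2,4 \right)} 8 = - 2 \left(-2\right)^{2} \cdot 8 = \left(-2\right) 4 \cdot 8 = \left(-8\right) 8 = -64$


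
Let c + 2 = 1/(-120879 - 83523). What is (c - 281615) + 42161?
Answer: -48945285313/204402 ≈ -2.3946e+5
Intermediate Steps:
c = -408805/204402 (c = -2 + 1/(-120879 - 83523) = -2 + 1/(-204402) = -2 - 1/204402 = -408805/204402 ≈ -2.0000)
(c - 281615) + 42161 = (-408805/204402 - 281615) + 42161 = -57563078035/204402 + 42161 = -48945285313/204402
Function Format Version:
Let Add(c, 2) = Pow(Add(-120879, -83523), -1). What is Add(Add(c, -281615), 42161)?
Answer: Rational(-48945285313, 204402) ≈ -2.3946e+5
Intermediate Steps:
c = Rational(-408805, 204402) (c = Add(-2, Pow(Add(-120879, -83523), -1)) = Add(-2, Pow(-204402, -1)) = Add(-2, Rational(-1, 204402)) = Rational(-408805, 204402) ≈ -2.0000)
Add(Add(c, -281615), 42161) = Add(Add(Rational(-408805, 204402), -281615), 42161) = Add(Rational(-57563078035, 204402), 42161) = Rational(-48945285313, 204402)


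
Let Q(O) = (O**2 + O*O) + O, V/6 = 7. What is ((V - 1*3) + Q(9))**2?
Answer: 44100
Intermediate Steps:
V = 42 (V = 6*7 = 42)
Q(O) = O + 2*O**2 (Q(O) = (O**2 + O**2) + O = 2*O**2 + O = O + 2*O**2)
((V - 1*3) + Q(9))**2 = ((42 - 1*3) + 9*(1 + 2*9))**2 = ((42 - 3) + 9*(1 + 18))**2 = (39 + 9*19)**2 = (39 + 171)**2 = 210**2 = 44100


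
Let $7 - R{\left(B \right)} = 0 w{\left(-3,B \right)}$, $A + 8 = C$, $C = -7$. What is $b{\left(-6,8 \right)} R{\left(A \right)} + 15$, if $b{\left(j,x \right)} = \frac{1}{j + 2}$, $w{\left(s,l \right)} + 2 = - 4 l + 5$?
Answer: $\frac{53}{4} \approx 13.25$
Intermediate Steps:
$w{\left(s,l \right)} = 3 - 4 l$ ($w{\left(s,l \right)} = -2 - \left(-5 + 4 l\right) = 3 - 4 l$)
$b{\left(j,x \right)} = \frac{1}{2 + j}$
$A = -15$ ($A = -8 - 7 = -15$)
$R{\left(B \right)} = 7$ ($R{\left(B \right)} = 7 - 0 \left(3 - 4 B\right) = 7 - 0 = 7 + 0 = 7$)
$b{\left(-6,8 \right)} R{\left(A \right)} + 15 = \frac{1}{2 - 6} \cdot 7 + 15 = \frac{1}{-4} \cdot 7 + 15 = \left(- \frac{1}{4}\right) 7 + 15 = - \frac{7}{4} + 15 = \frac{53}{4}$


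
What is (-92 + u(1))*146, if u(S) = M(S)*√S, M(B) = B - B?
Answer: -13432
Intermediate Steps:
M(B) = 0
u(S) = 0 (u(S) = 0*√S = 0)
(-92 + u(1))*146 = (-92 + 0)*146 = -92*146 = -13432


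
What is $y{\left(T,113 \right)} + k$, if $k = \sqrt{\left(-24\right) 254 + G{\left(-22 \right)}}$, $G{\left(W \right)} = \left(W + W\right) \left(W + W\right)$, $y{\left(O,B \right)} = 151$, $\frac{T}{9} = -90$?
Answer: $151 + 8 i \sqrt{65} \approx 151.0 + 64.498 i$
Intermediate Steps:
$T = -810$ ($T = 9 \left(-90\right) = -810$)
$G{\left(W \right)} = 4 W^{2}$ ($G{\left(W \right)} = 2 W 2 W = 4 W^{2}$)
$k = 8 i \sqrt{65}$ ($k = \sqrt{\left(-24\right) 254 + 4 \left(-22\right)^{2}} = \sqrt{-6096 + 4 \cdot 484} = \sqrt{-6096 + 1936} = \sqrt{-4160} = 8 i \sqrt{65} \approx 64.498 i$)
$y{\left(T,113 \right)} + k = 151 + 8 i \sqrt{65}$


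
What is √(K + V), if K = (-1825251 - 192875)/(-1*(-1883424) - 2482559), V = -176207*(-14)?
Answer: 2*√221381423700169265/599135 ≈ 1570.6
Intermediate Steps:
V = 2466898
K = 2018126/599135 (K = -2018126/(1883424 - 2482559) = -2018126/(-599135) = -2018126*(-1/599135) = 2018126/599135 ≈ 3.3684)
√(K + V) = √(2018126/599135 + 2466898) = √(1478006951356/599135) = 2*√221381423700169265/599135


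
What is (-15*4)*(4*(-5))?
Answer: 1200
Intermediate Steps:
(-15*4)*(4*(-5)) = -60*(-20) = 1200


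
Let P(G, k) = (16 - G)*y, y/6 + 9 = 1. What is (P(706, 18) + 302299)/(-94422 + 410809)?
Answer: 335419/316387 ≈ 1.0602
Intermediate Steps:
y = -48 (y = -54 + 6*1 = -54 + 6 = -48)
P(G, k) = -768 + 48*G (P(G, k) = (16 - G)*(-48) = -768 + 48*G)
(P(706, 18) + 302299)/(-94422 + 410809) = ((-768 + 48*706) + 302299)/(-94422 + 410809) = ((-768 + 33888) + 302299)/316387 = (33120 + 302299)*(1/316387) = 335419*(1/316387) = 335419/316387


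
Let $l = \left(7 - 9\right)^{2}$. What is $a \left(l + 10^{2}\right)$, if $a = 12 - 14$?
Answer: $-208$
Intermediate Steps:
$a = -2$
$l = 4$ ($l = \left(7 - 9\right)^{2} = \left(-2\right)^{2} = 4$)
$a \left(l + 10^{2}\right) = - 2 \left(4 + 10^{2}\right) = - 2 \left(4 + 100\right) = \left(-2\right) 104 = -208$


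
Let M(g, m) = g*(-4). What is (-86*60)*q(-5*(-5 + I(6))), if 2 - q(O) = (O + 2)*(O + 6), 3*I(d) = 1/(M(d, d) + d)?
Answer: 1053734350/243 ≈ 4.3364e+6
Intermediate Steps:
M(g, m) = -4*g
I(d) = -1/(9*d) (I(d) = 1/(3*(-4*d + d)) = 1/(3*((-3*d))) = (-1/(3*d))/3 = -1/(9*d))
q(O) = 2 - (2 + O)*(6 + O) (q(O) = 2 - (O + 2)*(O + 6) = 2 - (2 + O)*(6 + O))
(-86*60)*q(-5*(-5 + I(6))) = (-86*60)*(-10 - (-5*(-5 - ⅑/6))² - (-40)*(-5 - ⅑/6)) = -5160*(-10 - (-5*(-5 - ⅑*⅙))² - (-40)*(-5 - ⅑*⅙)) = -5160*(-10 - (-5*(-5 - 1/54))² - (-40)*(-5 - 1/54)) = -5160*(-10 - (-5*(-271/54))² - (-40)*(-271)/54) = -5160*(-10 - (1355/54)² - 8*1355/54) = -5160*(-10 - 1*1836025/2916 - 5420/27) = -5160*(-10 - 1836025/2916 - 5420/27) = -5160*(-2450545/2916) = 1053734350/243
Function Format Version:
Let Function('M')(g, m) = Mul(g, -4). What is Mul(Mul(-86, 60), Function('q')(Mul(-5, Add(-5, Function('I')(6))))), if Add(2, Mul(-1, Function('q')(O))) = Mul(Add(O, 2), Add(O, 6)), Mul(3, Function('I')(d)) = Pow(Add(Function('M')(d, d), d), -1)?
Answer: Rational(1053734350, 243) ≈ 4.3364e+6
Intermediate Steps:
Function('M')(g, m) = Mul(-4, g)
Function('I')(d) = Mul(Rational(-1, 9), Pow(d, -1)) (Function('I')(d) = Mul(Rational(1, 3), Pow(Add(Mul(-4, d), d), -1)) = Mul(Rational(1, 3), Pow(Mul(-3, d), -1)) = Mul(Rational(1, 3), Mul(Rational(-1, 3), Pow(d, -1))) = Mul(Rational(-1, 9), Pow(d, -1)))
Function('q')(O) = Add(2, Mul(-1, Add(2, O), Add(6, O))) (Function('q')(O) = Add(2, Mul(-1, Mul(Add(O, 2), Add(O, 6)))) = Add(2, Mul(-1, Mul(Add(2, O), Add(6, O)))) = Add(2, Mul(-1, Add(2, O), Add(6, O))))
Mul(Mul(-86, 60), Function('q')(Mul(-5, Add(-5, Function('I')(6))))) = Mul(Mul(-86, 60), Add(-10, Mul(-1, Pow(Mul(-5, Add(-5, Mul(Rational(-1, 9), Pow(6, -1)))), 2)), Mul(-8, Mul(-5, Add(-5, Mul(Rational(-1, 9), Pow(6, -1))))))) = Mul(-5160, Add(-10, Mul(-1, Pow(Mul(-5, Add(-5, Mul(Rational(-1, 9), Rational(1, 6)))), 2)), Mul(-8, Mul(-5, Add(-5, Mul(Rational(-1, 9), Rational(1, 6))))))) = Mul(-5160, Add(-10, Mul(-1, Pow(Mul(-5, Add(-5, Rational(-1, 54))), 2)), Mul(-8, Mul(-5, Add(-5, Rational(-1, 54)))))) = Mul(-5160, Add(-10, Mul(-1, Pow(Mul(-5, Rational(-271, 54)), 2)), Mul(-8, Mul(-5, Rational(-271, 54))))) = Mul(-5160, Add(-10, Mul(-1, Pow(Rational(1355, 54), 2)), Mul(-8, Rational(1355, 54)))) = Mul(-5160, Add(-10, Mul(-1, Rational(1836025, 2916)), Rational(-5420, 27))) = Mul(-5160, Add(-10, Rational(-1836025, 2916), Rational(-5420, 27))) = Mul(-5160, Rational(-2450545, 2916)) = Rational(1053734350, 243)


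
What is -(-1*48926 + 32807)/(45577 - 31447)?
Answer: 1791/1570 ≈ 1.1408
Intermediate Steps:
-(-1*48926 + 32807)/(45577 - 31447) = -(-48926 + 32807)/14130 = -(-16119)/14130 = -1*(-1791/1570) = 1791/1570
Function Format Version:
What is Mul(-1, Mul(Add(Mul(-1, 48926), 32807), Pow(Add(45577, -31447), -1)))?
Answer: Rational(1791, 1570) ≈ 1.1408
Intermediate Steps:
Mul(-1, Mul(Add(Mul(-1, 48926), 32807), Pow(Add(45577, -31447), -1))) = Mul(-1, Mul(Add(-48926, 32807), Pow(14130, -1))) = Mul(-1, Mul(-16119, Rational(1, 14130))) = Mul(-1, Rational(-1791, 1570)) = Rational(1791, 1570)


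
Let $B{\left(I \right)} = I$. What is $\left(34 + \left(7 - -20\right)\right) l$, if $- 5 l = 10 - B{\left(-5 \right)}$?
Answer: $-183$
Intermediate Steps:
$l = -3$ ($l = - \frac{10 - -5}{5} = - \frac{10 + 5}{5} = \left(- \frac{1}{5}\right) 15 = -3$)
$\left(34 + \left(7 - -20\right)\right) l = \left(34 + \left(7 - -20\right)\right) \left(-3\right) = \left(34 + \left(7 + 20\right)\right) \left(-3\right) = \left(34 + 27\right) \left(-3\right) = 61 \left(-3\right) = -183$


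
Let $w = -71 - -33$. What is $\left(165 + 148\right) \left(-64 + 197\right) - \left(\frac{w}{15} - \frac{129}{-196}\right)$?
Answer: $\frac{122394773}{2940} \approx 41631.0$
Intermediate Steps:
$w = -38$ ($w = -71 + 33 = -38$)
$\left(165 + 148\right) \left(-64 + 197\right) - \left(\frac{w}{15} - \frac{129}{-196}\right) = \left(165 + 148\right) \left(-64 + 197\right) - \left(- \frac{38}{15} - \frac{129}{-196}\right) = 313 \cdot 133 - \left(\left(-38\right) \frac{1}{15} - - \frac{129}{196}\right) = 41629 - \left(- \frac{38}{15} + \frac{129}{196}\right) = 41629 - - \frac{5513}{2940} = 41629 + \frac{5513}{2940} = \frac{122394773}{2940}$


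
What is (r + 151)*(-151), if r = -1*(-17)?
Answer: -25368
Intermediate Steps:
r = 17
(r + 151)*(-151) = (17 + 151)*(-151) = 168*(-151) = -25368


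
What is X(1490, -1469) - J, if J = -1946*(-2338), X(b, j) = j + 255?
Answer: -4550962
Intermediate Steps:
X(b, j) = 255 + j
J = 4549748
X(1490, -1469) - J = (255 - 1469) - 1*4549748 = -1214 - 4549748 = -4550962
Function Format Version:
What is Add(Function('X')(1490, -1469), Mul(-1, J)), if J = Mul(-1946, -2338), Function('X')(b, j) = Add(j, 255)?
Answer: -4550962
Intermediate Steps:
Function('X')(b, j) = Add(255, j)
J = 4549748
Add(Function('X')(1490, -1469), Mul(-1, J)) = Add(Add(255, -1469), Mul(-1, 4549748)) = Add(-1214, -4549748) = -4550962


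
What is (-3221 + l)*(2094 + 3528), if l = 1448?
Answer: -9967806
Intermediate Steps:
(-3221 + l)*(2094 + 3528) = (-3221 + 1448)*(2094 + 3528) = -1773*5622 = -9967806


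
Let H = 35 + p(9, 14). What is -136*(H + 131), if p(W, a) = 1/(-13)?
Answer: -293352/13 ≈ -22566.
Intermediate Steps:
p(W, a) = -1/13
H = 454/13 (H = 35 - 1/13 = 454/13 ≈ 34.923)
-136*(H + 131) = -136*(454/13 + 131) = -136*2157/13 = -293352/13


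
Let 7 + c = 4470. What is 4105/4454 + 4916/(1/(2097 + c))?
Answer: 143636871945/4454 ≈ 3.2249e+7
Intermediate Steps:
c = 4463 (c = -7 + 4470 = 4463)
4105/4454 + 4916/(1/(2097 + c)) = 4105/4454 + 4916/(1/(2097 + 4463)) = 4105*(1/4454) + 4916/(1/6560) = 4105/4454 + 4916/(1/6560) = 4105/4454 + 4916*6560 = 4105/4454 + 32248960 = 143636871945/4454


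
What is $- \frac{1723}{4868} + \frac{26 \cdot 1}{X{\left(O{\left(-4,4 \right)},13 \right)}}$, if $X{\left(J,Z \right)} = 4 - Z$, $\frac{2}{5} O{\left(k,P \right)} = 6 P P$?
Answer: $- \frac{142075}{43812} \approx -3.2428$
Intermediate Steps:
$O{\left(k,P \right)} = 15 P^{2}$ ($O{\left(k,P \right)} = \frac{5 \cdot 6 P P}{2} = \frac{5 \cdot 6 P^{2}}{2} = 15 P^{2}$)
$- \frac{1723}{4868} + \frac{26 \cdot 1}{X{\left(O{\left(-4,4 \right)},13 \right)}} = - \frac{1723}{4868} + \frac{26 \cdot 1}{4 - 13} = \left(-1723\right) \frac{1}{4868} + \frac{26}{4 - 13} = - \frac{1723}{4868} + \frac{26}{-9} = - \frac{1723}{4868} + 26 \left(- \frac{1}{9}\right) = - \frac{1723}{4868} - \frac{26}{9} = - \frac{142075}{43812}$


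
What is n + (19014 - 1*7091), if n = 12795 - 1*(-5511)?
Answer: 30229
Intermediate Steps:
n = 18306 (n = 12795 + 5511 = 18306)
n + (19014 - 1*7091) = 18306 + (19014 - 1*7091) = 18306 + (19014 - 7091) = 18306 + 11923 = 30229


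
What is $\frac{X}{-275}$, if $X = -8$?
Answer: $\frac{8}{275} \approx 0.029091$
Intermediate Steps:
$\frac{X}{-275} = - \frac{8}{-275} = \left(-8\right) \left(- \frac{1}{275}\right) = \frac{8}{275}$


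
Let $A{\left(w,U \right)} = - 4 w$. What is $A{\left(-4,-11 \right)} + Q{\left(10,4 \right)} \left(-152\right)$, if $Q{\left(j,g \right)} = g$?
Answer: $-592$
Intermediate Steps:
$A{\left(-4,-11 \right)} + Q{\left(10,4 \right)} \left(-152\right) = \left(-4\right) \left(-4\right) + 4 \left(-152\right) = 16 - 608 = -592$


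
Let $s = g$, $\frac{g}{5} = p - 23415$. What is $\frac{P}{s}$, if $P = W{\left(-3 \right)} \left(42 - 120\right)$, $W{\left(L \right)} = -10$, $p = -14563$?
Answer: $- \frac{78}{18989} \approx -0.0041076$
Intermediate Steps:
$g = -189890$ ($g = 5 \left(-14563 - 23415\right) = 5 \left(-37978\right) = -189890$)
$s = -189890$
$P = 780$ ($P = - 10 \left(42 - 120\right) = \left(-10\right) \left(-78\right) = 780$)
$\frac{P}{s} = \frac{780}{-189890} = 780 \left(- \frac{1}{189890}\right) = - \frac{78}{18989}$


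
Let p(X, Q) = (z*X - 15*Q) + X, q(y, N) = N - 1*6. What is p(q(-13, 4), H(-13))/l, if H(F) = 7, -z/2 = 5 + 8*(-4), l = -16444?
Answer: 215/16444 ≈ 0.013075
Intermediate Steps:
z = 54 (z = -2*(5 + 8*(-4)) = -2*(5 - 32) = -2*(-27) = 54)
q(y, N) = -6 + N (q(y, N) = N - 6 = -6 + N)
p(X, Q) = -15*Q + 55*X (p(X, Q) = (54*X - 15*Q) + X = (-15*Q + 54*X) + X = -15*Q + 55*X)
p(q(-13, 4), H(-13))/l = (-15*7 + 55*(-6 + 4))/(-16444) = (-105 + 55*(-2))*(-1/16444) = (-105 - 110)*(-1/16444) = -215*(-1/16444) = 215/16444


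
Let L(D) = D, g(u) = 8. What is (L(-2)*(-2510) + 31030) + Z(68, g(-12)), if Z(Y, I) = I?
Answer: 36058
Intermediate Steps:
(L(-2)*(-2510) + 31030) + Z(68, g(-12)) = (-2*(-2510) + 31030) + 8 = (5020 + 31030) + 8 = 36050 + 8 = 36058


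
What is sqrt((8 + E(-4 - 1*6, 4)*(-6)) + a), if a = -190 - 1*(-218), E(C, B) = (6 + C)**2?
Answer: 2*I*sqrt(15) ≈ 7.746*I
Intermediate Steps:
a = 28 (a = -190 + 218 = 28)
sqrt((8 + E(-4 - 1*6, 4)*(-6)) + a) = sqrt((8 + (6 + (-4 - 1*6))**2*(-6)) + 28) = sqrt((8 + (6 + (-4 - 6))**2*(-6)) + 28) = sqrt((8 + (6 - 10)**2*(-6)) + 28) = sqrt((8 + (-4)**2*(-6)) + 28) = sqrt((8 + 16*(-6)) + 28) = sqrt((8 - 96) + 28) = sqrt(-88 + 28) = sqrt(-60) = 2*I*sqrt(15)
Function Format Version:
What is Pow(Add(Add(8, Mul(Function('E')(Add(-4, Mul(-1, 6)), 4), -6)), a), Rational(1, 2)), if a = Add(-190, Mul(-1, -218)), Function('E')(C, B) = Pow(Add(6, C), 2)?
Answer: Mul(2, I, Pow(15, Rational(1, 2))) ≈ Mul(7.7460, I)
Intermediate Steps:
a = 28 (a = Add(-190, 218) = 28)
Pow(Add(Add(8, Mul(Function('E')(Add(-4, Mul(-1, 6)), 4), -6)), a), Rational(1, 2)) = Pow(Add(Add(8, Mul(Pow(Add(6, Add(-4, Mul(-1, 6))), 2), -6)), 28), Rational(1, 2)) = Pow(Add(Add(8, Mul(Pow(Add(6, Add(-4, -6)), 2), -6)), 28), Rational(1, 2)) = Pow(Add(Add(8, Mul(Pow(Add(6, -10), 2), -6)), 28), Rational(1, 2)) = Pow(Add(Add(8, Mul(Pow(-4, 2), -6)), 28), Rational(1, 2)) = Pow(Add(Add(8, Mul(16, -6)), 28), Rational(1, 2)) = Pow(Add(Add(8, -96), 28), Rational(1, 2)) = Pow(Add(-88, 28), Rational(1, 2)) = Pow(-60, Rational(1, 2)) = Mul(2, I, Pow(15, Rational(1, 2)))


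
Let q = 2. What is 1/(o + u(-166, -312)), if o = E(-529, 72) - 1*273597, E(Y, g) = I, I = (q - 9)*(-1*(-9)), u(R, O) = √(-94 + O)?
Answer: -136830/37444898003 - I*√406/74889796006 ≈ -3.6542e-6 - 2.6905e-10*I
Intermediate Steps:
I = -63 (I = (2 - 9)*(-1*(-9)) = -7*9 = -63)
E(Y, g) = -63
o = -273660 (o = -63 - 1*273597 = -63 - 273597 = -273660)
1/(o + u(-166, -312)) = 1/(-273660 + √(-94 - 312)) = 1/(-273660 + √(-406)) = 1/(-273660 + I*√406)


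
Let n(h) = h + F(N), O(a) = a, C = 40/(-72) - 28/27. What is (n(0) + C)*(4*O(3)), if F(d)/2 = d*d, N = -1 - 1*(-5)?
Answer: 3284/9 ≈ 364.89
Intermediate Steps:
N = 4 (N = -1 + 5 = 4)
F(d) = 2*d² (F(d) = 2*(d*d) = 2*d²)
C = -43/27 (C = 40*(-1/72) - 28*1/27 = -5/9 - 28/27 = -43/27 ≈ -1.5926)
n(h) = 32 + h (n(h) = h + 2*4² = h + 2*16 = h + 32 = 32 + h)
(n(0) + C)*(4*O(3)) = ((32 + 0) - 43/27)*(4*3) = (32 - 43/27)*12 = (821/27)*12 = 3284/9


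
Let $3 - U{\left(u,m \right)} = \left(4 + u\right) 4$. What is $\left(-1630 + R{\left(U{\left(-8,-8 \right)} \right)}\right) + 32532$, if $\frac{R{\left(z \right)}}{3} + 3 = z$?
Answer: $30950$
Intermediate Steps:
$U{\left(u,m \right)} = -13 - 4 u$ ($U{\left(u,m \right)} = 3 - \left(4 + u\right) 4 = 3 - \left(16 + 4 u\right) = -13 - 4 u$)
$R{\left(z \right)} = -9 + 3 z$
$\left(-1630 + R{\left(U{\left(-8,-8 \right)} \right)}\right) + 32532 = \left(-1630 - \left(9 - 3 \left(-13 - -32\right)\right)\right) + 32532 = \left(-1630 - \left(9 - 3 \left(-13 + 32\right)\right)\right) + 32532 = \left(-1630 + \left(-9 + 3 \cdot 19\right)\right) + 32532 = \left(-1630 + \left(-9 + 57\right)\right) + 32532 = \left(-1630 + 48\right) + 32532 = -1582 + 32532 = 30950$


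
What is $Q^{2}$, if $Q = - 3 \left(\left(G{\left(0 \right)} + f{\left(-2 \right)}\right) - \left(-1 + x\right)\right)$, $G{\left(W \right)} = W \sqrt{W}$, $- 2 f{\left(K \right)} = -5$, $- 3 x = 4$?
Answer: $\frac{841}{4} \approx 210.25$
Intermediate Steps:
$x = - \frac{4}{3}$ ($x = \left(- \frac{1}{3}\right) 4 = - \frac{4}{3} \approx -1.3333$)
$f{\left(K \right)} = \frac{5}{2}$ ($f{\left(K \right)} = \left(- \frac{1}{2}\right) \left(-5\right) = \frac{5}{2}$)
$G{\left(W \right)} = W^{\frac{3}{2}}$
$Q = - \frac{29}{2}$ ($Q = - 3 \left(\left(0^{\frac{3}{2}} + \frac{5}{2}\right) + \left(1 - - \frac{4}{3}\right)\right) = - 3 \left(\left(0 + \frac{5}{2}\right) + \left(1 + \frac{4}{3}\right)\right) = - 3 \left(\frac{5}{2} + \frac{7}{3}\right) = \left(-3\right) \frac{29}{6} = - \frac{29}{2} \approx -14.5$)
$Q^{2} = \left(- \frac{29}{2}\right)^{2} = \frac{841}{4}$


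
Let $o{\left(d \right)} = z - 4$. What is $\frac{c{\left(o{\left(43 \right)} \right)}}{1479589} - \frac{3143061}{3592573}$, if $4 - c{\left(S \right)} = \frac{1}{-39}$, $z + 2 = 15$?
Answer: $- \frac{181366536761270}{207305728207383} \approx -0.87488$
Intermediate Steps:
$z = 13$ ($z = -2 + 15 = 13$)
$o{\left(d \right)} = 9$ ($o{\left(d \right)} = 13 - 4 = 9$)
$c{\left(S \right)} = \frac{157}{39}$ ($c{\left(S \right)} = 4 - \frac{1}{-39} = 4 - - \frac{1}{39} = 4 + \frac{1}{39} = \frac{157}{39}$)
$\frac{c{\left(o{\left(43 \right)} \right)}}{1479589} - \frac{3143061}{3592573} = \frac{157}{39 \cdot 1479589} - \frac{3143061}{3592573} = \frac{157}{39} \cdot \frac{1}{1479589} - \frac{3143061}{3592573} = \frac{157}{57703971} - \frac{3143061}{3592573} = - \frac{181366536761270}{207305728207383}$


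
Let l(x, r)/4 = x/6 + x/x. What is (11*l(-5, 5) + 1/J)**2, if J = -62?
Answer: 1852321/34596 ≈ 53.542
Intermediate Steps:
l(x, r) = 4 + 2*x/3 (l(x, r) = 4*(x/6 + x/x) = 4*(x*(1/6) + 1) = 4*(x/6 + 1) = 4*(1 + x/6) = 4 + 2*x/3)
(11*l(-5, 5) + 1/J)**2 = (11*(4 + (2/3)*(-5)) + 1/(-62))**2 = (11*(4 - 10/3) - 1/62)**2 = (11*(2/3) - 1/62)**2 = (22/3 - 1/62)**2 = (1361/186)**2 = 1852321/34596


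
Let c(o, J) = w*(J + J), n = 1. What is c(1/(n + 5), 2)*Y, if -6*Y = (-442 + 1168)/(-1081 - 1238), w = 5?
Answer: 2420/2319 ≈ 1.0436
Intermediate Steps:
c(o, J) = 10*J (c(o, J) = 5*(J + J) = 5*(2*J) = 10*J)
Y = 121/2319 (Y = -(-442 + 1168)/(6*(-1081 - 1238)) = -121/(-2319) = -121*(-1)/2319 = -⅙*(-242/773) = 121/2319 ≈ 0.052178)
c(1/(n + 5), 2)*Y = (10*2)*(121/2319) = 20*(121/2319) = 2420/2319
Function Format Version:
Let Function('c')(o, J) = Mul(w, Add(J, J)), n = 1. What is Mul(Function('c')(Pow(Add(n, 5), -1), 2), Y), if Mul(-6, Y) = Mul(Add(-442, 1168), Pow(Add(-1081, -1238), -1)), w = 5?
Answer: Rational(2420, 2319) ≈ 1.0436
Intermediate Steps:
Function('c')(o, J) = Mul(10, J) (Function('c')(o, J) = Mul(5, Add(J, J)) = Mul(5, Mul(2, J)) = Mul(10, J))
Y = Rational(121, 2319) (Y = Mul(Rational(-1, 6), Mul(Add(-442, 1168), Pow(Add(-1081, -1238), -1))) = Mul(Rational(-1, 6), Mul(726, Pow(-2319, -1))) = Mul(Rational(-1, 6), Mul(726, Rational(-1, 2319))) = Mul(Rational(-1, 6), Rational(-242, 773)) = Rational(121, 2319) ≈ 0.052178)
Mul(Function('c')(Pow(Add(n, 5), -1), 2), Y) = Mul(Mul(10, 2), Rational(121, 2319)) = Mul(20, Rational(121, 2319)) = Rational(2420, 2319)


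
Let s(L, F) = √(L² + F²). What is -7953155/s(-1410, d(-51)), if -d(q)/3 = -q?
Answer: -7953155*√223501/670503 ≈ -5607.6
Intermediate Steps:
d(q) = 3*q (d(q) = -(-3)*q = 3*q)
s(L, F) = √(F² + L²)
-7953155/s(-1410, d(-51)) = -7953155/√((3*(-51))² + (-1410)²) = -7953155/√((-153)² + 1988100) = -7953155/√(23409 + 1988100) = -7953155*√223501/670503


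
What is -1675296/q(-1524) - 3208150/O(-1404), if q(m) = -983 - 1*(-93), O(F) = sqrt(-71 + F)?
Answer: 837648/445 + 641630*I*sqrt(59)/59 ≈ 1882.4 + 83533.0*I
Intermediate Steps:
q(m) = -890 (q(m) = -983 + 93 = -890)
-1675296/q(-1524) - 3208150/O(-1404) = -1675296/(-890) - 3208150/sqrt(-71 - 1404) = -1675296*(-1/890) - 3208150*(-I*sqrt(59)/295) = 837648/445 - 3208150*(-I*sqrt(59)/295) = 837648/445 - (-641630)*I*sqrt(59)/59 = 837648/445 + 641630*I*sqrt(59)/59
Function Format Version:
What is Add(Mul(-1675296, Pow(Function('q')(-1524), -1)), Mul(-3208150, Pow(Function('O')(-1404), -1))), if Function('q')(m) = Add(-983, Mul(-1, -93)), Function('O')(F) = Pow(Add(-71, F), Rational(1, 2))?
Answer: Add(Rational(837648, 445), Mul(Rational(641630, 59), I, Pow(59, Rational(1, 2)))) ≈ Add(1882.4, Mul(83533., I))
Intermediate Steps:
Function('q')(m) = -890 (Function('q')(m) = Add(-983, 93) = -890)
Add(Mul(-1675296, Pow(Function('q')(-1524), -1)), Mul(-3208150, Pow(Function('O')(-1404), -1))) = Add(Mul(-1675296, Pow(-890, -1)), Mul(-3208150, Pow(Pow(Add(-71, -1404), Rational(1, 2)), -1))) = Add(Mul(-1675296, Rational(-1, 890)), Mul(-3208150, Pow(Pow(-1475, Rational(1, 2)), -1))) = Add(Rational(837648, 445), Mul(-3208150, Pow(Mul(5, I, Pow(59, Rational(1, 2))), -1))) = Add(Rational(837648, 445), Mul(-3208150, Mul(Rational(-1, 295), I, Pow(59, Rational(1, 2))))) = Add(Rational(837648, 445), Mul(Rational(641630, 59), I, Pow(59, Rational(1, 2))))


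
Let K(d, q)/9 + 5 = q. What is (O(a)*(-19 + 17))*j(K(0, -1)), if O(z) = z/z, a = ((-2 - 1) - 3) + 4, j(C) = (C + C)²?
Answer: -23328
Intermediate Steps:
K(d, q) = -45 + 9*q
j(C) = 4*C² (j(C) = (2*C)² = 4*C²)
a = -2 (a = (-3 - 3) + 4 = -6 + 4 = -2)
O(z) = 1
(O(a)*(-19 + 17))*j(K(0, -1)) = (1*(-19 + 17))*(4*(-45 + 9*(-1))²) = (1*(-2))*(4*(-45 - 9)²) = -8*(-54)² = -8*2916 = -2*11664 = -23328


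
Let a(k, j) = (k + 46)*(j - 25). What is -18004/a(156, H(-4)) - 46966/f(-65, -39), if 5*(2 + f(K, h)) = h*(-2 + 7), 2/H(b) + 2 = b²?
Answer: 413982029/360267 ≈ 1149.1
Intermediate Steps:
H(b) = 2/(-2 + b²)
a(k, j) = (-25 + j)*(46 + k) (a(k, j) = (46 + k)*(-25 + j) = (-25 + j)*(46 + k))
f(K, h) = -2 + h (f(K, h) = -2 + (h*(-2 + 7))/5 = -2 + (h*5)/5 = -2 + (5*h)/5 = -2 + h)
-18004/a(156, H(-4)) - 46966/f(-65, -39) = -18004/(-1150 - 25*156 + 46*(2/(-2 + (-4)²)) + (2/(-2 + (-4)²))*156) - 46966/(-2 - 39) = -18004/(-1150 - 3900 + 46*(2/(-2 + 16)) + (2/(-2 + 16))*156) - 46966/(-41) = -18004/(-1150 - 3900 + 46*(2/14) + (2/14)*156) - 46966*(-1/41) = -18004/(-1150 - 3900 + 46*(2*(1/14)) + (2*(1/14))*156) + 46966/41 = -18004/(-1150 - 3900 + 46*(⅐) + (⅐)*156) + 46966/41 = -18004/(-1150 - 3900 + 46/7 + 156/7) + 46966/41 = -18004/(-35148/7) + 46966/41 = -18004*(-7/35148) + 46966/41 = 31507/8787 + 46966/41 = 413982029/360267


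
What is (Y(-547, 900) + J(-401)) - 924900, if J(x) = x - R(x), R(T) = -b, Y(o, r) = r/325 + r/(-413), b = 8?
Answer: -4967894949/5369 ≈ -9.2529e+5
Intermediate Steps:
Y(o, r) = 88*r/134225 (Y(o, r) = r*(1/325) + r*(-1/413) = r/325 - r/413 = 88*r/134225)
R(T) = -8 (R(T) = -1*8 = -8)
J(x) = 8 + x (J(x) = x - 1*(-8) = x + 8 = 8 + x)
(Y(-547, 900) + J(-401)) - 924900 = ((88/134225)*900 + (8 - 401)) - 924900 = (3168/5369 - 393) - 924900 = -2106849/5369 - 924900 = -4967894949/5369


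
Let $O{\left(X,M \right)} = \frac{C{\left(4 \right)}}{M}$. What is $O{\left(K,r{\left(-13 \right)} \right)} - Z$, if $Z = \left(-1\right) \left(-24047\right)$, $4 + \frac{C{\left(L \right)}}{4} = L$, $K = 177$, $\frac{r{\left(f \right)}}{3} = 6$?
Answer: $-24047$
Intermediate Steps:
$r{\left(f \right)} = 18$ ($r{\left(f \right)} = 3 \cdot 6 = 18$)
$C{\left(L \right)} = -16 + 4 L$
$Z = 24047$
$O{\left(X,M \right)} = 0$ ($O{\left(X,M \right)} = \frac{-16 + 4 \cdot 4}{M} = \frac{-16 + 16}{M} = \frac{0}{M} = 0$)
$O{\left(K,r{\left(-13 \right)} \right)} - Z = 0 - 24047 = -24047$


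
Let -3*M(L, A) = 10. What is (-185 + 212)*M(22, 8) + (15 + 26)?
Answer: -49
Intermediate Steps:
M(L, A) = -10/3 (M(L, A) = -⅓*10 = -10/3)
(-185 + 212)*M(22, 8) + (15 + 26) = (-185 + 212)*(-10/3) + (15 + 26) = 27*(-10/3) + 41 = -90 + 41 = -49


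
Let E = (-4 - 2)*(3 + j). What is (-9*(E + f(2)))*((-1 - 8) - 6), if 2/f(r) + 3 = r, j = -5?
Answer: 1350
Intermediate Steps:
E = 12 (E = (-4 - 2)*(3 - 5) = -6*(-2) = 12)
f(r) = 2/(-3 + r)
(-9*(E + f(2)))*((-1 - 8) - 6) = (-9*(12 + 2/(-3 + 2)))*((-1 - 8) - 6) = (-9*(12 + 2/(-1)))*(-9 - 6) = -9*(12 + 2*(-1))*(-15) = -9*(12 - 2)*(-15) = -9*10*(-15) = -90*(-15) = 1350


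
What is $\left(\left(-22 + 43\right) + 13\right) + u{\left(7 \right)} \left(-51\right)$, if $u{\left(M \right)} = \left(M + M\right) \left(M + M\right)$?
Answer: $-9962$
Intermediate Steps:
$u{\left(M \right)} = 4 M^{2}$ ($u{\left(M \right)} = 2 M 2 M = 4 M^{2}$)
$\left(\left(-22 + 43\right) + 13\right) + u{\left(7 \right)} \left(-51\right) = \left(\left(-22 + 43\right) + 13\right) + 4 \cdot 7^{2} \left(-51\right) = \left(21 + 13\right) + 4 \cdot 49 \left(-51\right) = 34 + 196 \left(-51\right) = 34 - 9996 = -9962$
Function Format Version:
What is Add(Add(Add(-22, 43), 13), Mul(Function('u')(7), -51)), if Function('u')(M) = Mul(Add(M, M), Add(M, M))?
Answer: -9962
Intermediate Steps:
Function('u')(M) = Mul(4, Pow(M, 2)) (Function('u')(M) = Mul(Mul(2, M), Mul(2, M)) = Mul(4, Pow(M, 2)))
Add(Add(Add(-22, 43), 13), Mul(Function('u')(7), -51)) = Add(Add(Add(-22, 43), 13), Mul(Mul(4, Pow(7, 2)), -51)) = Add(Add(21, 13), Mul(Mul(4, 49), -51)) = Add(34, Mul(196, -51)) = Add(34, -9996) = -9962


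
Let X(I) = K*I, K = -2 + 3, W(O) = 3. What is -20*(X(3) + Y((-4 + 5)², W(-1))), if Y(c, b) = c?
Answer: -80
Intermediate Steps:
K = 1
X(I) = I (X(I) = 1*I = I)
-20*(X(3) + Y((-4 + 5)², W(-1))) = -20*(3 + (-4 + 5)²) = -20*(3 + 1²) = -20*(3 + 1) = -20*4 = -80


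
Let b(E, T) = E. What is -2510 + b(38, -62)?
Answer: -2472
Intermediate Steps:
-2510 + b(38, -62) = -2510 + 38 = -2472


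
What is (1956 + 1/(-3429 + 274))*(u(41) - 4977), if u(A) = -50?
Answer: -31022516833/3155 ≈ -9.8328e+6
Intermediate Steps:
(1956 + 1/(-3429 + 274))*(u(41) - 4977) = (1956 + 1/(-3429 + 274))*(-50 - 4977) = (1956 + 1/(-3155))*(-5027) = (1956 - 1/3155)*(-5027) = (6171179/3155)*(-5027) = -31022516833/3155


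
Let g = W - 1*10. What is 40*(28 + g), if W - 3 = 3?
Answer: 960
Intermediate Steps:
W = 6 (W = 3 + 3 = 6)
g = -4 (g = 6 - 1*10 = 6 - 10 = -4)
40*(28 + g) = 40*(28 - 4) = 40*24 = 960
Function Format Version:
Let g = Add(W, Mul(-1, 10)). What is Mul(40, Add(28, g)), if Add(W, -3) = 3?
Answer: 960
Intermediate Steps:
W = 6 (W = Add(3, 3) = 6)
g = -4 (g = Add(6, Mul(-1, 10)) = Add(6, -10) = -4)
Mul(40, Add(28, g)) = Mul(40, Add(28, -4)) = Mul(40, 24) = 960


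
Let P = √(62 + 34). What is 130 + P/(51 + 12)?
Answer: 130 + 4*√6/63 ≈ 130.16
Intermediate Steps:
P = 4*√6 (P = √96 = 4*√6 ≈ 9.7980)
130 + P/(51 + 12) = 130 + (4*√6)/(51 + 12) = 130 + (4*√6)/63 = 130 + (4*√6)*(1/63) = 130 + 4*√6/63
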